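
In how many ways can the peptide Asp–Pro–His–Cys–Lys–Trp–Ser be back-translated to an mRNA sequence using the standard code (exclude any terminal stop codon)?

384

Asp: 2 codons.
Pro: 4 codons.
His: 2 codons.
Cys: 2 codons.
Lys: 2 codons.
Trp: 1 codon.
Ser: 6 codons.
2 × 4 × 2 × 2 × 2 × 1 × 6 = 384.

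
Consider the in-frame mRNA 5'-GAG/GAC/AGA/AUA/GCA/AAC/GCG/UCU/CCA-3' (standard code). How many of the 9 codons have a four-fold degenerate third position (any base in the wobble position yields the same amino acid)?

4

Codon 1 GAG (Glu): third position 2-fold.
Codon 2 GAC (Asp): third position 2-fold.
Codon 3 AGA (Arg): third position 2-fold.
Codon 4 AUA (Ile): third position 3-fold.
Codon 5 GCA (Ala): third position 4-fold.
Codon 6 AAC (Asn): third position 2-fold.
Codon 7 GCG (Ala): third position 4-fold.
Codon 8 UCU (Ser): third position 4-fold.
Codon 9 CCA (Pro): third position 4-fold.
Four-fold degenerate third positions: 4.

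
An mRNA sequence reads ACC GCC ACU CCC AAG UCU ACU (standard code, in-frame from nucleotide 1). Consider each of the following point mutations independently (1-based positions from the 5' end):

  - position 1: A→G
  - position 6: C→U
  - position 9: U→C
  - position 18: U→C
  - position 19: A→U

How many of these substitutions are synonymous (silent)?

3

Codon 1: ACC (Thr) → GCC (Ala) — missense.
Codon 2: GCC (Ala) → GCU (Ala) — synonymous.
Codon 3: ACU (Thr) → ACC (Thr) — synonymous.
Codon 6: UCU (Ser) → UCC (Ser) — synonymous.
Codon 7: ACU (Thr) → UCU (Ser) — missense.
Synonymous: 3 of 5.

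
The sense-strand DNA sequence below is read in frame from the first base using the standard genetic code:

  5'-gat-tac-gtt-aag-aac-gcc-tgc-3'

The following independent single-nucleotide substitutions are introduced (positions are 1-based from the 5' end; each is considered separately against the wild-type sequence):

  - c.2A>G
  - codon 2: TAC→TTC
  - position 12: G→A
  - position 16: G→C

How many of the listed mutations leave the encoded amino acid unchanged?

Codon 1: GAT (Asp) → GGT (Gly) — missense.
Codon 2: TAC (Tyr) → TTC (Phe) — missense.
Codon 4: AAG (Lys) → AAA (Lys) — synonymous.
Codon 6: GCC (Ala) → CCC (Pro) — missense.
Synonymous: 1 of 4.

1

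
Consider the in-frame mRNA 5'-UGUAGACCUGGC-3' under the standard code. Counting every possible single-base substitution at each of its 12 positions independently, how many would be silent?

9

Codon 1 (UGU, Cys): 1 synonymous substitution.
Codon 2 (AGA, Arg): 2 synonymous substitutions.
Codon 3 (CCU, Pro): 3 synonymous substitutions.
Codon 4 (GGC, Gly): 3 synonymous substitutions.
Total: 1 + 2 + 3 + 3 = 9.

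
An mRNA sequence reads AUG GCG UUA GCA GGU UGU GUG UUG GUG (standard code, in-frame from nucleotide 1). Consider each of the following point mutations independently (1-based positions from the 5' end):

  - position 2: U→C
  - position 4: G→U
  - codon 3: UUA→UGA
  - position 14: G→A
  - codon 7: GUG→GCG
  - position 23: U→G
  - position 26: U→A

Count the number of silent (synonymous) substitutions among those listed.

Codon 1: AUG (Met) → ACG (Thr) — missense.
Codon 2: GCG (Ala) → UCG (Ser) — missense.
Codon 3: UUA (Leu) → UGA (Stop) — nonsense.
Codon 5: GGU (Gly) → GAU (Asp) — missense.
Codon 7: GUG (Val) → GCG (Ala) — missense.
Codon 8: UUG (Leu) → UGG (Trp) — missense.
Codon 9: GUG (Val) → GAG (Glu) — missense.
Synonymous: 0 of 7.

0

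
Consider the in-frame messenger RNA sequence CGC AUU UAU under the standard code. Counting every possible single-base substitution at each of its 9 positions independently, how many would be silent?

Codon 1 (CGC, Arg): 3 synonymous substitutions.
Codon 2 (AUU, Ile): 2 synonymous substitutions.
Codon 3 (UAU, Tyr): 1 synonymous substitution.
Total: 3 + 2 + 1 = 6.

6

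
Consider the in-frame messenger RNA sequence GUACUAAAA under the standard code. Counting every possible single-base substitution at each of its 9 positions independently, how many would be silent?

8

Codon 1 (GUA, Val): 3 synonymous substitutions.
Codon 2 (CUA, Leu): 4 synonymous substitutions.
Codon 3 (AAA, Lys): 1 synonymous substitution.
Total: 3 + 4 + 1 = 8.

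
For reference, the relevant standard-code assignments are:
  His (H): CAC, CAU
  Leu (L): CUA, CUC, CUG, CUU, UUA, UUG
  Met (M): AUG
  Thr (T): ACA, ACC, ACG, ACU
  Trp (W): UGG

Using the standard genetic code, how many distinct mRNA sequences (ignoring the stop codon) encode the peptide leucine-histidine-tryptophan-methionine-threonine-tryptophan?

48

Leu: 6 codons.
His: 2 codons.
Trp: 1 codon.
Met: 1 codon.
Thr: 4 codons.
Trp: 1 codon.
6 × 2 × 1 × 1 × 4 × 1 = 48.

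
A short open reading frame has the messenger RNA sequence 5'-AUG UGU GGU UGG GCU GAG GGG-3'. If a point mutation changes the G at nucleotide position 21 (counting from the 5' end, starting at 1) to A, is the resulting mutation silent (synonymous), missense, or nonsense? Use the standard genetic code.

Position 21 falls in codon 7: GGG → Gly.
After the substitution the codon is GGA → Gly.
Both encode Gly, so the change is synonymous.

silent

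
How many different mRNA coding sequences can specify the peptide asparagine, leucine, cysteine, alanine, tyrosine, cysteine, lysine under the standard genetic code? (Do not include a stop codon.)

768

Asn: 2 codons.
Leu: 6 codons.
Cys: 2 codons.
Ala: 4 codons.
Tyr: 2 codons.
Cys: 2 codons.
Lys: 2 codons.
2 × 6 × 2 × 4 × 2 × 2 × 2 = 768.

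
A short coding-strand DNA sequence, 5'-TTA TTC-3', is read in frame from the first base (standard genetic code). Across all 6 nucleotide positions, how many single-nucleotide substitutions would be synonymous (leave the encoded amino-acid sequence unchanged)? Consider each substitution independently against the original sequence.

Codon 1 (TTA, Leu): 2 synonymous substitutions.
Codon 2 (TTC, Phe): 1 synonymous substitution.
Total: 2 + 1 = 3.

3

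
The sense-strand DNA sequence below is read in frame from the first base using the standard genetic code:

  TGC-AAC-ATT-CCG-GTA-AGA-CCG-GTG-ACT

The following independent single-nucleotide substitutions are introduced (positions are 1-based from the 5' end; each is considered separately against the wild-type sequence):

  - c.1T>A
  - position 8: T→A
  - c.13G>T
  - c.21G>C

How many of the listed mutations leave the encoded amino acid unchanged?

Codon 1: TGC (Cys) → AGC (Ser) — missense.
Codon 3: ATT (Ile) → AAT (Asn) — missense.
Codon 5: GTA (Val) → TTA (Leu) — missense.
Codon 7: CCG (Pro) → CCC (Pro) — synonymous.
Synonymous: 1 of 4.

1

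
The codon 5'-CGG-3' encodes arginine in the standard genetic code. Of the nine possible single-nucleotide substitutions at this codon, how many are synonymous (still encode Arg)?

4

Position 1: AGG → 1 synonymous.
Position 2: none → 0 synonymous.
Position 3: CGU, CGC, CGA → 3 synonymous.
Total: 1 + 0 + 3 = 4.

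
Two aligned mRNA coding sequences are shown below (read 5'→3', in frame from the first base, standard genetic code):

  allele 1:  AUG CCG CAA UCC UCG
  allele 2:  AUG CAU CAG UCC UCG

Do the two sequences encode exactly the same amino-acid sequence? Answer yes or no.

no

Codon 1: AUG Met / AUG Met — identical.
Codon 2: CCG Pro / CAU His — nonsynonymous.
Codon 3: CAA Gln / CAG Gln — synonymous.
Codon 4: UCC Ser / UCC Ser — identical.
Codon 5: UCG Ser / UCG Ser — identical.
Nonsynonymous differences: 1 → different protein.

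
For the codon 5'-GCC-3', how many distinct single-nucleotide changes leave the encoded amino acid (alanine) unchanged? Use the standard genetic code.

Position 1: none → 0 synonymous.
Position 2: none → 0 synonymous.
Position 3: GCT, GCA, GCG → 3 synonymous.
Total: 0 + 0 + 3 = 3.

3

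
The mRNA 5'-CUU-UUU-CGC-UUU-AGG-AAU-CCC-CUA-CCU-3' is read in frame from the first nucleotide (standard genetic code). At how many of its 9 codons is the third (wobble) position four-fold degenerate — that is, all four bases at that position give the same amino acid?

Codon 1 CUU (Leu): third position 4-fold.
Codon 2 UUU (Phe): third position 2-fold.
Codon 3 CGC (Arg): third position 4-fold.
Codon 4 UUU (Phe): third position 2-fold.
Codon 5 AGG (Arg): third position 2-fold.
Codon 6 AAU (Asn): third position 2-fold.
Codon 7 CCC (Pro): third position 4-fold.
Codon 8 CUA (Leu): third position 4-fold.
Codon 9 CCU (Pro): third position 4-fold.
Four-fold degenerate third positions: 5.

5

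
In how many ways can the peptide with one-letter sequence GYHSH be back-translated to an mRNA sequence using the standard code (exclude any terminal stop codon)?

Gly: 4 codons.
Tyr: 2 codons.
His: 2 codons.
Ser: 6 codons.
His: 2 codons.
4 × 2 × 2 × 6 × 2 = 192.

192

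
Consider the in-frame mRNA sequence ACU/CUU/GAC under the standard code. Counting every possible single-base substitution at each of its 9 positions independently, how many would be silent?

Codon 1 (ACU, Thr): 3 synonymous substitutions.
Codon 2 (CUU, Leu): 3 synonymous substitutions.
Codon 3 (GAC, Asp): 1 synonymous substitution.
Total: 3 + 3 + 1 = 7.

7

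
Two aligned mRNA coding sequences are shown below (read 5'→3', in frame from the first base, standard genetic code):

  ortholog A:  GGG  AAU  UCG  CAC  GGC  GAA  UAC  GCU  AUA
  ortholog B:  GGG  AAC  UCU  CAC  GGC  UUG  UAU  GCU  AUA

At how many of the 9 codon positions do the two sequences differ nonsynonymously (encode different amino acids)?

Codon 1: GGG Gly / GGG Gly — identical.
Codon 2: AAU Asn / AAC Asn — synonymous.
Codon 3: UCG Ser / UCU Ser — synonymous.
Codon 4: CAC His / CAC His — identical.
Codon 5: GGC Gly / GGC Gly — identical.
Codon 6: GAA Glu / UUG Leu — nonsynonymous.
Codon 7: UAC Tyr / UAU Tyr — synonymous.
Codon 8: GCU Ala / GCU Ala — identical.
Codon 9: AUA Ile / AUA Ile — identical.
Nonsynonymous differences: 1.

1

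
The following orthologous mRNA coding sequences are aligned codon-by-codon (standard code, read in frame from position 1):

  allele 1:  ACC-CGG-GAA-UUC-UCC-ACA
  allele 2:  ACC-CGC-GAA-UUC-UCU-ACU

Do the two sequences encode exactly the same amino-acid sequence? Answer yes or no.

Codon 1: ACC Thr / ACC Thr — identical.
Codon 2: CGG Arg / CGC Arg — synonymous.
Codon 3: GAA Glu / GAA Glu — identical.
Codon 4: UUC Phe / UUC Phe — identical.
Codon 5: UCC Ser / UCU Ser — synonymous.
Codon 6: ACA Thr / ACU Thr — synonymous.
Nonsynonymous differences: 0 → same protein.

yes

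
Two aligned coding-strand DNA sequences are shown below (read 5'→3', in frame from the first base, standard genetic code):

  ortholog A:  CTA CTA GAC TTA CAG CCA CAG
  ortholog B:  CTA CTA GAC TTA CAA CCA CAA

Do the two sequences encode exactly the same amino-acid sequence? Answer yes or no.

Codon 1: CTA Leu / CTA Leu — identical.
Codon 2: CTA Leu / CTA Leu — identical.
Codon 3: GAC Asp / GAC Asp — identical.
Codon 4: TTA Leu / TTA Leu — identical.
Codon 5: CAG Gln / CAA Gln — synonymous.
Codon 6: CCA Pro / CCA Pro — identical.
Codon 7: CAG Gln / CAA Gln — synonymous.
Nonsynonymous differences: 0 → same protein.

yes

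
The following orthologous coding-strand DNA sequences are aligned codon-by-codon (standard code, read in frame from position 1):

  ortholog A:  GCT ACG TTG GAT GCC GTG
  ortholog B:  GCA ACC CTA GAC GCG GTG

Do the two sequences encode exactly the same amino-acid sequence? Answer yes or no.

yes

Codon 1: GCT Ala / GCA Ala — synonymous.
Codon 2: ACG Thr / ACC Thr — synonymous.
Codon 3: TTG Leu / CTA Leu — synonymous.
Codon 4: GAT Asp / GAC Asp — synonymous.
Codon 5: GCC Ala / GCG Ala — synonymous.
Codon 6: GTG Val / GTG Val — identical.
Nonsynonymous differences: 0 → same protein.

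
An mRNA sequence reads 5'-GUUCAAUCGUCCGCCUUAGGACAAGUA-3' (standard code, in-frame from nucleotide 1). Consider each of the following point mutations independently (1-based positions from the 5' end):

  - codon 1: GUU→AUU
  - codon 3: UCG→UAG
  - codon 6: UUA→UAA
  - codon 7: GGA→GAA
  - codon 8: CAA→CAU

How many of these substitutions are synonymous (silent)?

0

Codon 1: GUU (Val) → AUU (Ile) — missense.
Codon 3: UCG (Ser) → UAG (Stop) — nonsense.
Codon 6: UUA (Leu) → UAA (Stop) — nonsense.
Codon 7: GGA (Gly) → GAA (Glu) — missense.
Codon 8: CAA (Gln) → CAU (His) — missense.
Synonymous: 0 of 5.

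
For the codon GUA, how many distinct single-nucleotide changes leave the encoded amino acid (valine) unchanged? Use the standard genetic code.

Position 1: none → 0 synonymous.
Position 2: none → 0 synonymous.
Position 3: GUU, GUC, GUG → 3 synonymous.
Total: 0 + 0 + 3 = 3.

3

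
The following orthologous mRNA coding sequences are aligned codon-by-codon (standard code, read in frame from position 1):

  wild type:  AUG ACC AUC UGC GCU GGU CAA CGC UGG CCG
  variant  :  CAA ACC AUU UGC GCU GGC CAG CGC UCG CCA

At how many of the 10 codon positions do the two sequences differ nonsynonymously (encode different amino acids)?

Codon 1: AUG Met / CAA Gln — nonsynonymous.
Codon 2: ACC Thr / ACC Thr — identical.
Codon 3: AUC Ile / AUU Ile — synonymous.
Codon 4: UGC Cys / UGC Cys — identical.
Codon 5: GCU Ala / GCU Ala — identical.
Codon 6: GGU Gly / GGC Gly — synonymous.
Codon 7: CAA Gln / CAG Gln — synonymous.
Codon 8: CGC Arg / CGC Arg — identical.
Codon 9: UGG Trp / UCG Ser — nonsynonymous.
Codon 10: CCG Pro / CCA Pro — synonymous.
Nonsynonymous differences: 2.

2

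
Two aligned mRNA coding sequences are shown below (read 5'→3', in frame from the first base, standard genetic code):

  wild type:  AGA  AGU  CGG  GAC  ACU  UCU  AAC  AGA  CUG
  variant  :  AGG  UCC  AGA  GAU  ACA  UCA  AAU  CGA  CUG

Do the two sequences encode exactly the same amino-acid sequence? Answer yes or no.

Codon 1: AGA Arg / AGG Arg — synonymous.
Codon 2: AGU Ser / UCC Ser — synonymous.
Codon 3: CGG Arg / AGA Arg — synonymous.
Codon 4: GAC Asp / GAU Asp — synonymous.
Codon 5: ACU Thr / ACA Thr — synonymous.
Codon 6: UCU Ser / UCA Ser — synonymous.
Codon 7: AAC Asn / AAU Asn — synonymous.
Codon 8: AGA Arg / CGA Arg — synonymous.
Codon 9: CUG Leu / CUG Leu — identical.
Nonsynonymous differences: 0 → same protein.

yes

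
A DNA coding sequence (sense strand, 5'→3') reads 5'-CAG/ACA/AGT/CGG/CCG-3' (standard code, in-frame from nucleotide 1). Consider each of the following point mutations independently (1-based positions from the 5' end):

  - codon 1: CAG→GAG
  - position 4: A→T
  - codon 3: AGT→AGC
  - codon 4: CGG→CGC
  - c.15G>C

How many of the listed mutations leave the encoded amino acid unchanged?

Codon 1: CAG (Gln) → GAG (Glu) — missense.
Codon 2: ACA (Thr) → TCA (Ser) — missense.
Codon 3: AGT (Ser) → AGC (Ser) — synonymous.
Codon 4: CGG (Arg) → CGC (Arg) — synonymous.
Codon 5: CCG (Pro) → CCC (Pro) — synonymous.
Synonymous: 3 of 5.

3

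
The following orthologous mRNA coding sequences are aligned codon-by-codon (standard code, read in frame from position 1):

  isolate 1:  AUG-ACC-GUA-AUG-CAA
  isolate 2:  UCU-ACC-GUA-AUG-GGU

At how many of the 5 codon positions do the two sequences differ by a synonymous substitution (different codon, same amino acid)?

Codon 1: AUG Met / UCU Ser — nonsynonymous.
Codon 2: ACC Thr / ACC Thr — identical.
Codon 3: GUA Val / GUA Val — identical.
Codon 4: AUG Met / AUG Met — identical.
Codon 5: CAA Gln / GGU Gly — nonsynonymous.
Synonymous differences: 0.

0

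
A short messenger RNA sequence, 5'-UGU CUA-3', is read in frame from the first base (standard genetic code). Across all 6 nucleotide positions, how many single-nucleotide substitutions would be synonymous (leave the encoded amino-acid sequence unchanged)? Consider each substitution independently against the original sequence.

Codon 1 (UGU, Cys): 1 synonymous substitution.
Codon 2 (CUA, Leu): 4 synonymous substitutions.
Total: 1 + 4 = 5.

5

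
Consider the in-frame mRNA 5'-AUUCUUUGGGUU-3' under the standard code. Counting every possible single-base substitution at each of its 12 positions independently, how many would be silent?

8

Codon 1 (AUU, Ile): 2 synonymous substitutions.
Codon 2 (CUU, Leu): 3 synonymous substitutions.
Codon 3 (UGG, Trp): 0 synonymous substitutions.
Codon 4 (GUU, Val): 3 synonymous substitutions.
Total: 2 + 3 + 0 + 3 = 8.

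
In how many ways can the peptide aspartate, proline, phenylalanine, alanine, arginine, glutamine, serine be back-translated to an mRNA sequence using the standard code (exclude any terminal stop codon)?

4608

Asp: 2 codons.
Pro: 4 codons.
Phe: 2 codons.
Ala: 4 codons.
Arg: 6 codons.
Gln: 2 codons.
Ser: 6 codons.
2 × 4 × 2 × 4 × 6 × 2 × 6 = 4608.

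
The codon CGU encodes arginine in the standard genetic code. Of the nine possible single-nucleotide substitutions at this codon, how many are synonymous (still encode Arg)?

Position 1: none → 0 synonymous.
Position 2: none → 0 synonymous.
Position 3: CGC, CGA, CGG → 3 synonymous.
Total: 0 + 0 + 3 = 3.

3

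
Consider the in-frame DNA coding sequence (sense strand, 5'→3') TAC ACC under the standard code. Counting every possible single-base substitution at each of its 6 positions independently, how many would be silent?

Codon 1 (TAC, Tyr): 1 synonymous substitution.
Codon 2 (ACC, Thr): 3 synonymous substitutions.
Total: 1 + 3 = 4.

4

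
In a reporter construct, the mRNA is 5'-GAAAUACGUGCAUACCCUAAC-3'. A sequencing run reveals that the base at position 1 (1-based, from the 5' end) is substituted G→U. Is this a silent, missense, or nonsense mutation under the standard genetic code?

Position 1 falls in codon 1: GAA → Glu.
After the substitution the codon is UAA → Stop.
The new codon is a stop codon, so this is a nonsense mutation.

nonsense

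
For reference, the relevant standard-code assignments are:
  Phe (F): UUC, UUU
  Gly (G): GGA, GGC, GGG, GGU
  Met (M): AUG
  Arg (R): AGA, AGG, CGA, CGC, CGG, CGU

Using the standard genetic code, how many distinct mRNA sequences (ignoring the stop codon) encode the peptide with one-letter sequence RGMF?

48

Arg: 6 codons.
Gly: 4 codons.
Met: 1 codon.
Phe: 2 codons.
6 × 4 × 1 × 2 = 48.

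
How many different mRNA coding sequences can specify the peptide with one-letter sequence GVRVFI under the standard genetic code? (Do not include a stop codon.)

Gly: 4 codons.
Val: 4 codons.
Arg: 6 codons.
Val: 4 codons.
Phe: 2 codons.
Ile: 3 codons.
4 × 4 × 6 × 4 × 2 × 3 = 2304.

2304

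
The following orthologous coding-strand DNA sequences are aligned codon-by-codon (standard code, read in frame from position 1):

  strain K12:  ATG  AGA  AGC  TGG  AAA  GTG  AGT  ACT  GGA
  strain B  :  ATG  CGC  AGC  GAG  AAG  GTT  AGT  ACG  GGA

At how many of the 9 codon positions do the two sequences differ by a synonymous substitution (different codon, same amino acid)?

Codon 1: ATG Met / ATG Met — identical.
Codon 2: AGA Arg / CGC Arg — synonymous.
Codon 3: AGC Ser / AGC Ser — identical.
Codon 4: TGG Trp / GAG Glu — nonsynonymous.
Codon 5: AAA Lys / AAG Lys — synonymous.
Codon 6: GTG Val / GTT Val — synonymous.
Codon 7: AGT Ser / AGT Ser — identical.
Codon 8: ACT Thr / ACG Thr — synonymous.
Codon 9: GGA Gly / GGA Gly — identical.
Synonymous differences: 4.

4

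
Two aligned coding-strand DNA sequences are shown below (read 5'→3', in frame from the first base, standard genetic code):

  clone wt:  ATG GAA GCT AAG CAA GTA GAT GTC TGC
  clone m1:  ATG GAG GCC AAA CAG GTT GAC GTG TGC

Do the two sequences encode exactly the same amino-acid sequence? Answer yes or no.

Codon 1: ATG Met / ATG Met — identical.
Codon 2: GAA Glu / GAG Glu — synonymous.
Codon 3: GCT Ala / GCC Ala — synonymous.
Codon 4: AAG Lys / AAA Lys — synonymous.
Codon 5: CAA Gln / CAG Gln — synonymous.
Codon 6: GTA Val / GTT Val — synonymous.
Codon 7: GAT Asp / GAC Asp — synonymous.
Codon 8: GTC Val / GTG Val — synonymous.
Codon 9: TGC Cys / TGC Cys — identical.
Nonsynonymous differences: 0 → same protein.

yes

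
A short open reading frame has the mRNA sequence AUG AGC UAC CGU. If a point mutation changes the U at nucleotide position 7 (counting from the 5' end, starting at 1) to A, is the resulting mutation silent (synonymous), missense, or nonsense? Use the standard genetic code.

Position 7 falls in codon 3: UAC → Tyr.
After the substitution the codon is AAC → Asn.
Tyr ≠ Asn, so this is a missense mutation.

missense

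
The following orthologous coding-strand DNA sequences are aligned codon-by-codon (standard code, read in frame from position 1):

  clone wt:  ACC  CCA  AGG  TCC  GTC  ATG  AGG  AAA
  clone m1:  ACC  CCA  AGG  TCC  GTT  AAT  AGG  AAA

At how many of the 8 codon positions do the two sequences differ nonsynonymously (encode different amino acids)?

Codon 1: ACC Thr / ACC Thr — identical.
Codon 2: CCA Pro / CCA Pro — identical.
Codon 3: AGG Arg / AGG Arg — identical.
Codon 4: TCC Ser / TCC Ser — identical.
Codon 5: GTC Val / GTT Val — synonymous.
Codon 6: ATG Met / AAT Asn — nonsynonymous.
Codon 7: AGG Arg / AGG Arg — identical.
Codon 8: AAA Lys / AAA Lys — identical.
Nonsynonymous differences: 1.

1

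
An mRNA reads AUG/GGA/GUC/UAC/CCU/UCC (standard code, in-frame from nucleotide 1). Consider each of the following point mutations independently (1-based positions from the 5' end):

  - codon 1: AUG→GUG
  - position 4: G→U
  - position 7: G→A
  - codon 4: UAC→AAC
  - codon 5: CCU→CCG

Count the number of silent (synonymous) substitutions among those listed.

1

Codon 1: AUG (Met) → GUG (Val) — missense.
Codon 2: GGA (Gly) → UGA (Stop) — nonsense.
Codon 3: GUC (Val) → AUC (Ile) — missense.
Codon 4: UAC (Tyr) → AAC (Asn) — missense.
Codon 5: CCU (Pro) → CCG (Pro) — synonymous.
Synonymous: 1 of 5.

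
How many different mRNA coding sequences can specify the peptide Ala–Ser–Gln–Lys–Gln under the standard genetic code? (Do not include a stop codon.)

Ala: 4 codons.
Ser: 6 codons.
Gln: 2 codons.
Lys: 2 codons.
Gln: 2 codons.
4 × 6 × 2 × 2 × 2 = 192.

192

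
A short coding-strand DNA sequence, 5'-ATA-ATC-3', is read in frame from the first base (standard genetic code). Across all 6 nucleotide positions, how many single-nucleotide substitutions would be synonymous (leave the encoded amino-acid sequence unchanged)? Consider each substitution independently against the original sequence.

4

Codon 1 (ATA, Ile): 2 synonymous substitutions.
Codon 2 (ATC, Ile): 2 synonymous substitutions.
Total: 2 + 2 = 4.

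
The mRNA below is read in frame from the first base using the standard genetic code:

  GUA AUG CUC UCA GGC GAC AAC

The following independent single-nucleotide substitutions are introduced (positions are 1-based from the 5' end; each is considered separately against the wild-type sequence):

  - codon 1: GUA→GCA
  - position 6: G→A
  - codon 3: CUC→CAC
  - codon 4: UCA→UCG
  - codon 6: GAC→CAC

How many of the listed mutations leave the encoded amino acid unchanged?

Codon 1: GUA (Val) → GCA (Ala) — missense.
Codon 2: AUG (Met) → AUA (Ile) — missense.
Codon 3: CUC (Leu) → CAC (His) — missense.
Codon 4: UCA (Ser) → UCG (Ser) — synonymous.
Codon 6: GAC (Asp) → CAC (His) — missense.
Synonymous: 1 of 5.

1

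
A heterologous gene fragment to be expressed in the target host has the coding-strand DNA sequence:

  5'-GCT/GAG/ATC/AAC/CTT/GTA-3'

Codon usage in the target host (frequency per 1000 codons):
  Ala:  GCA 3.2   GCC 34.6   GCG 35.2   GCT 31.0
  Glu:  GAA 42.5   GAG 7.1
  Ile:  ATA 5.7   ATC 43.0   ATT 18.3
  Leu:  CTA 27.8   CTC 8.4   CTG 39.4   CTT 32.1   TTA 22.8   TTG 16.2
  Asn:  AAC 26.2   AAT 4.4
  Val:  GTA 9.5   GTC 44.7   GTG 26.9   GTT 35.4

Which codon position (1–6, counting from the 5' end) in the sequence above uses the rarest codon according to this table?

Codon 1 GCT (Ala): 31.0 per 1000.
Codon 2 GAG (Glu): 7.1 per 1000.
Codon 3 ATC (Ile): 43.0 per 1000.
Codon 4 AAC (Asn): 26.2 per 1000.
Codon 5 CTT (Leu): 32.1 per 1000.
Codon 6 GTA (Val): 9.5 per 1000.
Lowest frequency is 7.1 at codon 2.

2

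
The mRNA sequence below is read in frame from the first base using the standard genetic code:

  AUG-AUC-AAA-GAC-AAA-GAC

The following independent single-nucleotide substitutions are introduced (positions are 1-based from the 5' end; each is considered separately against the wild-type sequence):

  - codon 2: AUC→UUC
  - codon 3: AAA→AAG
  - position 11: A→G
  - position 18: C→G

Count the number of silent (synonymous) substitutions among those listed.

Codon 2: AUC (Ile) → UUC (Phe) — missense.
Codon 3: AAA (Lys) → AAG (Lys) — synonymous.
Codon 4: GAC (Asp) → GGC (Gly) — missense.
Codon 6: GAC (Asp) → GAG (Glu) — missense.
Synonymous: 1 of 4.

1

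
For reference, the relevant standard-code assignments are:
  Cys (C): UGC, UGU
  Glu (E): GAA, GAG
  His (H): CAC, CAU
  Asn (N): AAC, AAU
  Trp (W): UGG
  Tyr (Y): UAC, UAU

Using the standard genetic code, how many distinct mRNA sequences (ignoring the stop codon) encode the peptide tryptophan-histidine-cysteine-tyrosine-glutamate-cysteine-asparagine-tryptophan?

Trp: 1 codon.
His: 2 codons.
Cys: 2 codons.
Tyr: 2 codons.
Glu: 2 codons.
Cys: 2 codons.
Asn: 2 codons.
Trp: 1 codon.
1 × 2 × 2 × 2 × 2 × 2 × 2 × 1 = 64.

64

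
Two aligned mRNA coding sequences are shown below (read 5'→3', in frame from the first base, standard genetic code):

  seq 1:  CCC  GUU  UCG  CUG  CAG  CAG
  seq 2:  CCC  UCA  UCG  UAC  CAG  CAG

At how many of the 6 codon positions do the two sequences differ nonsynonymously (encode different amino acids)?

Codon 1: CCC Pro / CCC Pro — identical.
Codon 2: GUU Val / UCA Ser — nonsynonymous.
Codon 3: UCG Ser / UCG Ser — identical.
Codon 4: CUG Leu / UAC Tyr — nonsynonymous.
Codon 5: CAG Gln / CAG Gln — identical.
Codon 6: CAG Gln / CAG Gln — identical.
Nonsynonymous differences: 2.

2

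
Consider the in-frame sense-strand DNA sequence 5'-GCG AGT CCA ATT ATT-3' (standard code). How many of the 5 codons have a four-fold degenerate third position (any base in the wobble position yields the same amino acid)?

Codon 1 GCG (Ala): third position 4-fold.
Codon 2 AGT (Ser): third position 2-fold.
Codon 3 CCA (Pro): third position 4-fold.
Codon 4 ATT (Ile): third position 3-fold.
Codon 5 ATT (Ile): third position 3-fold.
Four-fold degenerate third positions: 2.

2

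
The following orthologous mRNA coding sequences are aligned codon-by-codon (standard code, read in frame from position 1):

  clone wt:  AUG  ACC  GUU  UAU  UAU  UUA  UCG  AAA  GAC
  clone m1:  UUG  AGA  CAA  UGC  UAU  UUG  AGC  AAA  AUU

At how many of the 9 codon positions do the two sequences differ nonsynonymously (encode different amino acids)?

Codon 1: AUG Met / UUG Leu — nonsynonymous.
Codon 2: ACC Thr / AGA Arg — nonsynonymous.
Codon 3: GUU Val / CAA Gln — nonsynonymous.
Codon 4: UAU Tyr / UGC Cys — nonsynonymous.
Codon 5: UAU Tyr / UAU Tyr — identical.
Codon 6: UUA Leu / UUG Leu — synonymous.
Codon 7: UCG Ser / AGC Ser — synonymous.
Codon 8: AAA Lys / AAA Lys — identical.
Codon 9: GAC Asp / AUU Ile — nonsynonymous.
Nonsynonymous differences: 5.

5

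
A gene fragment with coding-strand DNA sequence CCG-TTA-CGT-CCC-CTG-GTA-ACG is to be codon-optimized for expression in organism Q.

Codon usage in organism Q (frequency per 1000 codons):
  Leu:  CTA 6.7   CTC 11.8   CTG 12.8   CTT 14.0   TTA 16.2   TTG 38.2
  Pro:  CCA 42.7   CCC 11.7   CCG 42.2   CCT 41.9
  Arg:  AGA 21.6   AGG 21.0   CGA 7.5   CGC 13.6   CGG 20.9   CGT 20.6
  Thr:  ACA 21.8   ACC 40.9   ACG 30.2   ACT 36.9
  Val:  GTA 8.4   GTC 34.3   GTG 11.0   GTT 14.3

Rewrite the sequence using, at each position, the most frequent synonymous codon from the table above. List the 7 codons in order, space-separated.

CCA TTG AGA CCA TTG GTC ACC

Codon 1 (Pro): best is CCA at 42.7.
Codon 2 (Leu): best is TTG at 38.2.
Codon 3 (Arg): best is AGA at 21.6.
Codon 4 (Pro): best is CCA at 42.7.
Codon 5 (Leu): best is TTG at 38.2.
Codon 6 (Val): best is GTC at 34.3.
Codon 7 (Thr): best is ACC at 40.9.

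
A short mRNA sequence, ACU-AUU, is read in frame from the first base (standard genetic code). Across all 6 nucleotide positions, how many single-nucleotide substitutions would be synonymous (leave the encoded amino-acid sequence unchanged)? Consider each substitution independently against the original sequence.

5

Codon 1 (ACU, Thr): 3 synonymous substitutions.
Codon 2 (AUU, Ile): 2 synonymous substitutions.
Total: 3 + 2 = 5.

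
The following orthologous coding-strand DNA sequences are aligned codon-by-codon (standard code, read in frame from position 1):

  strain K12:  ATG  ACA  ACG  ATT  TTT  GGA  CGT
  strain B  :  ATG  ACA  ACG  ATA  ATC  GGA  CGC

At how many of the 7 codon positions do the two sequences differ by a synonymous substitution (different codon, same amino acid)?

Codon 1: ATG Met / ATG Met — identical.
Codon 2: ACA Thr / ACA Thr — identical.
Codon 3: ACG Thr / ACG Thr — identical.
Codon 4: ATT Ile / ATA Ile — synonymous.
Codon 5: TTT Phe / ATC Ile — nonsynonymous.
Codon 6: GGA Gly / GGA Gly — identical.
Codon 7: CGT Arg / CGC Arg — synonymous.
Synonymous differences: 2.

2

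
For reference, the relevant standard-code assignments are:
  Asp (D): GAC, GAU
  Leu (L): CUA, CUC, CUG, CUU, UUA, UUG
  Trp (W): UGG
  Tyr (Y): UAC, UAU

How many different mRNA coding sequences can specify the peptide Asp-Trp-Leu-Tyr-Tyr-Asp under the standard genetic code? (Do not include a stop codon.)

96

Asp: 2 codons.
Trp: 1 codon.
Leu: 6 codons.
Tyr: 2 codons.
Tyr: 2 codons.
Asp: 2 codons.
2 × 1 × 6 × 2 × 2 × 2 = 96.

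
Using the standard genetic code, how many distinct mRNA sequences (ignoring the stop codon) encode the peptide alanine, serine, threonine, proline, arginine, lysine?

4608

Ala: 4 codons.
Ser: 6 codons.
Thr: 4 codons.
Pro: 4 codons.
Arg: 6 codons.
Lys: 2 codons.
4 × 6 × 4 × 4 × 6 × 2 = 4608.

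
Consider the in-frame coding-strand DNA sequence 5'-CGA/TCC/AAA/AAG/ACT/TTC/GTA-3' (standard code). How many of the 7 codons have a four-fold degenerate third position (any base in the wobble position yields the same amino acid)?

4

Codon 1 CGA (Arg): third position 4-fold.
Codon 2 TCC (Ser): third position 4-fold.
Codon 3 AAA (Lys): third position 2-fold.
Codon 4 AAG (Lys): third position 2-fold.
Codon 5 ACT (Thr): third position 4-fold.
Codon 6 TTC (Phe): third position 2-fold.
Codon 7 GTA (Val): third position 4-fold.
Four-fold degenerate third positions: 4.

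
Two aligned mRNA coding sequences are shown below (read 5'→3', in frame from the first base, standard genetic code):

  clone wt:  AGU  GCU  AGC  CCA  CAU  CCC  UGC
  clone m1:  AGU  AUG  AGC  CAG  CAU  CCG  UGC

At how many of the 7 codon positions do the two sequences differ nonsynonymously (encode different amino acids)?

2

Codon 1: AGU Ser / AGU Ser — identical.
Codon 2: GCU Ala / AUG Met — nonsynonymous.
Codon 3: AGC Ser / AGC Ser — identical.
Codon 4: CCA Pro / CAG Gln — nonsynonymous.
Codon 5: CAU His / CAU His — identical.
Codon 6: CCC Pro / CCG Pro — synonymous.
Codon 7: UGC Cys / UGC Cys — identical.
Nonsynonymous differences: 2.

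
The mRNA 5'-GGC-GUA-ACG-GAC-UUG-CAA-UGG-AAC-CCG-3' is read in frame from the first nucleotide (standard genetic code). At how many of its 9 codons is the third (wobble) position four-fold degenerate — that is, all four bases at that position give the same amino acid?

Codon 1 GGC (Gly): third position 4-fold.
Codon 2 GUA (Val): third position 4-fold.
Codon 3 ACG (Thr): third position 4-fold.
Codon 4 GAC (Asp): third position 2-fold.
Codon 5 UUG (Leu): third position 2-fold.
Codon 6 CAA (Gln): third position 2-fold.
Codon 7 UGG (Trp): third position 1-fold.
Codon 8 AAC (Asn): third position 2-fold.
Codon 9 CCG (Pro): third position 4-fold.
Four-fold degenerate third positions: 4.

4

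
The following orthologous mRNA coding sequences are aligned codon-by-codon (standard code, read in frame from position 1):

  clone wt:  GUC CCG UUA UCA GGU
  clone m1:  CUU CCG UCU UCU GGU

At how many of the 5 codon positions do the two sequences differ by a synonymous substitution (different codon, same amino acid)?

Codon 1: GUC Val / CUU Leu — nonsynonymous.
Codon 2: CCG Pro / CCG Pro — identical.
Codon 3: UUA Leu / UCU Ser — nonsynonymous.
Codon 4: UCA Ser / UCU Ser — synonymous.
Codon 5: GGU Gly / GGU Gly — identical.
Synonymous differences: 1.

1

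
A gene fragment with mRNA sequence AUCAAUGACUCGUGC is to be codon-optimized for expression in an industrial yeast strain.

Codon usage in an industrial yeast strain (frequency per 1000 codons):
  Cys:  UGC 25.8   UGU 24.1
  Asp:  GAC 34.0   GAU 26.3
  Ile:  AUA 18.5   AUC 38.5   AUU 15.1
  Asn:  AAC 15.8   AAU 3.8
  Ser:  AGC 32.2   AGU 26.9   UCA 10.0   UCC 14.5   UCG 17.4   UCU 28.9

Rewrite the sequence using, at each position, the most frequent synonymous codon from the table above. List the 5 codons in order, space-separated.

AUC AAC GAC AGC UGC

Codon 1 (Ile): best is AUC at 38.5.
Codon 2 (Asn): best is AAC at 15.8.
Codon 3 (Asp): best is GAC at 34.0.
Codon 4 (Ser): best is AGC at 32.2.
Codon 5 (Cys): best is UGC at 25.8.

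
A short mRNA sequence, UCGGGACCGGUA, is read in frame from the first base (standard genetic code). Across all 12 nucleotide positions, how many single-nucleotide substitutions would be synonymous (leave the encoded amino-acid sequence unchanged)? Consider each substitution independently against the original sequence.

Codon 1 (UCG, Ser): 3 synonymous substitutions.
Codon 2 (GGA, Gly): 3 synonymous substitutions.
Codon 3 (CCG, Pro): 3 synonymous substitutions.
Codon 4 (GUA, Val): 3 synonymous substitutions.
Total: 3 + 3 + 3 + 3 = 12.

12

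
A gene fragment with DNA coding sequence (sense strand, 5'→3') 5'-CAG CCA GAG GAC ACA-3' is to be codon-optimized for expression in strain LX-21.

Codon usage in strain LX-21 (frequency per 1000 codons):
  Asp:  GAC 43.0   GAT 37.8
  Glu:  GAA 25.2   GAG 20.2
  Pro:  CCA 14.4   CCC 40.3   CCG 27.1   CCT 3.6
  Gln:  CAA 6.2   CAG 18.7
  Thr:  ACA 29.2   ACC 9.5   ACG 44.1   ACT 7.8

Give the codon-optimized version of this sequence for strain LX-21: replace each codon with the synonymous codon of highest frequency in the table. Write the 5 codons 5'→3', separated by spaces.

Codon 1 (Gln): best is CAG at 18.7.
Codon 2 (Pro): best is CCC at 40.3.
Codon 3 (Glu): best is GAA at 25.2.
Codon 4 (Asp): best is GAC at 43.0.
Codon 5 (Thr): best is ACG at 44.1.

CAG CCC GAA GAC ACG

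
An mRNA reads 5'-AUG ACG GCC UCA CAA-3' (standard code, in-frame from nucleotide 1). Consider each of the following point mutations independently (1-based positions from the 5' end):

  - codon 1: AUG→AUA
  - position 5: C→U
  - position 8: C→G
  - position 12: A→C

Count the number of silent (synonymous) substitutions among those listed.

Codon 1: AUG (Met) → AUA (Ile) — missense.
Codon 2: ACG (Thr) → AUG (Met) — missense.
Codon 3: GCC (Ala) → GGC (Gly) — missense.
Codon 4: UCA (Ser) → UCC (Ser) — synonymous.
Synonymous: 1 of 4.

1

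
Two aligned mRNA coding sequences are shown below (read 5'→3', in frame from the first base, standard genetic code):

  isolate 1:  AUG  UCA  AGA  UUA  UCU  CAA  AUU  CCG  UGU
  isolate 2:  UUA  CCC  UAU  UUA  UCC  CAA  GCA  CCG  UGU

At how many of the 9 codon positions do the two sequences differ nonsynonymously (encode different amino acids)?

Codon 1: AUG Met / UUA Leu — nonsynonymous.
Codon 2: UCA Ser / CCC Pro — nonsynonymous.
Codon 3: AGA Arg / UAU Tyr — nonsynonymous.
Codon 4: UUA Leu / UUA Leu — identical.
Codon 5: UCU Ser / UCC Ser — synonymous.
Codon 6: CAA Gln / CAA Gln — identical.
Codon 7: AUU Ile / GCA Ala — nonsynonymous.
Codon 8: CCG Pro / CCG Pro — identical.
Codon 9: UGU Cys / UGU Cys — identical.
Nonsynonymous differences: 4.

4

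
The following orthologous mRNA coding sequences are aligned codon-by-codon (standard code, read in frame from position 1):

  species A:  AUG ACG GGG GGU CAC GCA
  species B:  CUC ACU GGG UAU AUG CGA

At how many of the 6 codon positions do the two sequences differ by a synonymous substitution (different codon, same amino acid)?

Codon 1: AUG Met / CUC Leu — nonsynonymous.
Codon 2: ACG Thr / ACU Thr — synonymous.
Codon 3: GGG Gly / GGG Gly — identical.
Codon 4: GGU Gly / UAU Tyr — nonsynonymous.
Codon 5: CAC His / AUG Met — nonsynonymous.
Codon 6: GCA Ala / CGA Arg — nonsynonymous.
Synonymous differences: 1.

1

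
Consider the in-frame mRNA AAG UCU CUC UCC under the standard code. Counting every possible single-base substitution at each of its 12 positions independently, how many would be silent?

Codon 1 (AAG, Lys): 1 synonymous substitution.
Codon 2 (UCU, Ser): 3 synonymous substitutions.
Codon 3 (CUC, Leu): 3 synonymous substitutions.
Codon 4 (UCC, Ser): 3 synonymous substitutions.
Total: 1 + 3 + 3 + 3 = 10.

10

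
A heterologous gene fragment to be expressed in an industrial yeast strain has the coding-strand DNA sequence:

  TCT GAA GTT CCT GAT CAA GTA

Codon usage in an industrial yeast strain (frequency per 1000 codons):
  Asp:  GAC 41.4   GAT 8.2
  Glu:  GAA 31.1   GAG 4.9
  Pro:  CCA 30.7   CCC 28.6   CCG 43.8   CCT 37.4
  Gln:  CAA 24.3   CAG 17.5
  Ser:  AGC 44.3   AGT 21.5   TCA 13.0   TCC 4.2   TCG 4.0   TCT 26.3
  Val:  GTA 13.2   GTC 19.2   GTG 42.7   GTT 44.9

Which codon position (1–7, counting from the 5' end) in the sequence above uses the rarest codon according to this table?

5

Codon 1 TCT (Ser): 26.3 per 1000.
Codon 2 GAA (Glu): 31.1 per 1000.
Codon 3 GTT (Val): 44.9 per 1000.
Codon 4 CCT (Pro): 37.4 per 1000.
Codon 5 GAT (Asp): 8.2 per 1000.
Codon 6 CAA (Gln): 24.3 per 1000.
Codon 7 GTA (Val): 13.2 per 1000.
Lowest frequency is 8.2 at codon 5.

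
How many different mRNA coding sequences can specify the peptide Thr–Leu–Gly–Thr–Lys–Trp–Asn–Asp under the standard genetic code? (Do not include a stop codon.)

3072

Thr: 4 codons.
Leu: 6 codons.
Gly: 4 codons.
Thr: 4 codons.
Lys: 2 codons.
Trp: 1 codon.
Asn: 2 codons.
Asp: 2 codons.
4 × 6 × 4 × 4 × 2 × 1 × 2 × 2 = 3072.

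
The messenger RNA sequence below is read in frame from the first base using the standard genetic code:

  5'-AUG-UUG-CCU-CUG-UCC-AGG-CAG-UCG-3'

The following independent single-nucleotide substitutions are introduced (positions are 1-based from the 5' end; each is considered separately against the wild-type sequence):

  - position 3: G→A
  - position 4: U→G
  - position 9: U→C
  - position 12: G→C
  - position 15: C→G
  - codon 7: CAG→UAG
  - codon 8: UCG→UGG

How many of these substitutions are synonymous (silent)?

3

Codon 1: AUG (Met) → AUA (Ile) — missense.
Codon 2: UUG (Leu) → GUG (Val) — missense.
Codon 3: CCU (Pro) → CCC (Pro) — synonymous.
Codon 4: CUG (Leu) → CUC (Leu) — synonymous.
Codon 5: UCC (Ser) → UCG (Ser) — synonymous.
Codon 7: CAG (Gln) → UAG (Stop) — nonsense.
Codon 8: UCG (Ser) → UGG (Trp) — missense.
Synonymous: 3 of 7.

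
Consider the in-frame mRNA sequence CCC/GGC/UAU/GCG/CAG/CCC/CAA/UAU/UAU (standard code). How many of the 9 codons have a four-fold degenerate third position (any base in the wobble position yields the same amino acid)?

Codon 1 CCC (Pro): third position 4-fold.
Codon 2 GGC (Gly): third position 4-fold.
Codon 3 UAU (Tyr): third position 2-fold.
Codon 4 GCG (Ala): third position 4-fold.
Codon 5 CAG (Gln): third position 2-fold.
Codon 6 CCC (Pro): third position 4-fold.
Codon 7 CAA (Gln): third position 2-fold.
Codon 8 UAU (Tyr): third position 2-fold.
Codon 9 UAU (Tyr): third position 2-fold.
Four-fold degenerate third positions: 4.

4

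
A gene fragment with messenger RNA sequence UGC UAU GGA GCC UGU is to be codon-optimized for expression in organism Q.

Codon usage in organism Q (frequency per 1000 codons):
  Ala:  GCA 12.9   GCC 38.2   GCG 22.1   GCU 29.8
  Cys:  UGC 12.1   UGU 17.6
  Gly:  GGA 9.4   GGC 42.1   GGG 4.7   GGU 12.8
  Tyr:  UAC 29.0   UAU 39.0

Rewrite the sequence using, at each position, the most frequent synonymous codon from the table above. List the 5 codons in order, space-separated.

Codon 1 (Cys): best is UGU at 17.6.
Codon 2 (Tyr): best is UAU at 39.0.
Codon 3 (Gly): best is GGC at 42.1.
Codon 4 (Ala): best is GCC at 38.2.
Codon 5 (Cys): best is UGU at 17.6.

UGU UAU GGC GCC UGU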